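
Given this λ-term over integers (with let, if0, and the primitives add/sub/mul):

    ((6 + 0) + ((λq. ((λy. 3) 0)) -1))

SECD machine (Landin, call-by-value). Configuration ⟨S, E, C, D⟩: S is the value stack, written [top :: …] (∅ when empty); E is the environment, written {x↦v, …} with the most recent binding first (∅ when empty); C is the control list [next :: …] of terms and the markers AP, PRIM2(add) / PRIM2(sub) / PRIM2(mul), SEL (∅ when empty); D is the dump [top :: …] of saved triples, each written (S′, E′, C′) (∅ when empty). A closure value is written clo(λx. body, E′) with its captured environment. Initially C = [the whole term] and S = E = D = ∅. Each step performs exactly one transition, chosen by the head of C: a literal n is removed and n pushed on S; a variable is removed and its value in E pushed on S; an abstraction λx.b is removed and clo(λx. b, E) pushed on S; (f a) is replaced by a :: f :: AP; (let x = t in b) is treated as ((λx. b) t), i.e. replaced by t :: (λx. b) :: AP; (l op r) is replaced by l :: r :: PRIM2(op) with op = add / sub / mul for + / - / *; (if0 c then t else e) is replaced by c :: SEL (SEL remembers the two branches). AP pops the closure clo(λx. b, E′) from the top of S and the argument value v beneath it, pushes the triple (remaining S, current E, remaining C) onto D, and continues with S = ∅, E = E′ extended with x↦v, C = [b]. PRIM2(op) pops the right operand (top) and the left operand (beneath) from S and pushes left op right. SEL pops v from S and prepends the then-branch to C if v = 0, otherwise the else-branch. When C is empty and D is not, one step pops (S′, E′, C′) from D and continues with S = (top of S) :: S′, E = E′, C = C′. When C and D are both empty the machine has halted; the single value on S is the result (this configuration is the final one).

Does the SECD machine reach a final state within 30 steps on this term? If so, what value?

Answer: 9

Derivation:
0. [S=∅ | E=∅ | C=[((6 + 0) + ((λq. ((λy. 3) 0)) -1))] | D=∅]
1. [S=∅ | E=∅ | C=[(6 + 0) :: ((λq. ((λy. 3) 0)) -1) :: PRIM2(add)] | D=∅]
2. [S=∅ | E=∅ | C=[6 :: 0 :: PRIM2(add) :: ((λq. ((λy. 3) 0)) -1) :: PRIM2(add)] | D=∅]
3. [S=[6] | E=∅ | C=[0 :: PRIM2(add) :: ((λq. ((λy. 3) 0)) -1) :: PRIM2(add)] | D=∅]
4. [S=[0 :: 6] | E=∅ | C=[PRIM2(add) :: ((λq. ((λy. 3) 0)) -1) :: PRIM2(add)] | D=∅]
5. [S=[6] | E=∅ | C=[((λq. ((λy. 3) 0)) -1) :: PRIM2(add)] | D=∅]
6. [S=[6] | E=∅ | C=[-1 :: (λq. ((λy. 3) 0)) :: AP :: PRIM2(add)] | D=∅]
7. [S=[-1 :: 6] | E=∅ | C=[(λq. ((λy. 3) 0)) :: AP :: PRIM2(add)] | D=∅]
8. [S=[clo(λq. ((λy. 3) 0), ∅) :: -1 :: 6] | E=∅ | C=[AP :: PRIM2(add)] | D=∅]
9. [S=∅ | E={q↦-1} | C=[((λy. 3) 0)] | D=[([6], ∅, [PRIM2(add)])]]
10. [S=∅ | E={q↦-1} | C=[0 :: (λy. 3) :: AP] | D=[([6], ∅, [PRIM2(add)])]]
11. [S=[0] | E={q↦-1} | C=[(λy. 3) :: AP] | D=[([6], ∅, [PRIM2(add)])]]
12. [S=[clo(λy. 3, {q↦-1}) :: 0] | E={q↦-1} | C=[AP] | D=[([6], ∅, [PRIM2(add)])]]
13. [S=∅ | E={y↦0, q↦-1} | C=[3] | D=[(∅, {q↦-1}, ∅) :: ([6], ∅, [PRIM2(add)])]]
14. [S=[3] | E={y↦0, q↦-1} | C=∅ | D=[(∅, {q↦-1}, ∅) :: ([6], ∅, [PRIM2(add)])]]
15. [S=[3] | E={q↦-1} | C=∅ | D=[([6], ∅, [PRIM2(add)])]]
16. [S=[3 :: 6] | E=∅ | C=[PRIM2(add)] | D=∅]
17. [S=[9] | E=∅ | C=∅ | D=∅]
→ final value 9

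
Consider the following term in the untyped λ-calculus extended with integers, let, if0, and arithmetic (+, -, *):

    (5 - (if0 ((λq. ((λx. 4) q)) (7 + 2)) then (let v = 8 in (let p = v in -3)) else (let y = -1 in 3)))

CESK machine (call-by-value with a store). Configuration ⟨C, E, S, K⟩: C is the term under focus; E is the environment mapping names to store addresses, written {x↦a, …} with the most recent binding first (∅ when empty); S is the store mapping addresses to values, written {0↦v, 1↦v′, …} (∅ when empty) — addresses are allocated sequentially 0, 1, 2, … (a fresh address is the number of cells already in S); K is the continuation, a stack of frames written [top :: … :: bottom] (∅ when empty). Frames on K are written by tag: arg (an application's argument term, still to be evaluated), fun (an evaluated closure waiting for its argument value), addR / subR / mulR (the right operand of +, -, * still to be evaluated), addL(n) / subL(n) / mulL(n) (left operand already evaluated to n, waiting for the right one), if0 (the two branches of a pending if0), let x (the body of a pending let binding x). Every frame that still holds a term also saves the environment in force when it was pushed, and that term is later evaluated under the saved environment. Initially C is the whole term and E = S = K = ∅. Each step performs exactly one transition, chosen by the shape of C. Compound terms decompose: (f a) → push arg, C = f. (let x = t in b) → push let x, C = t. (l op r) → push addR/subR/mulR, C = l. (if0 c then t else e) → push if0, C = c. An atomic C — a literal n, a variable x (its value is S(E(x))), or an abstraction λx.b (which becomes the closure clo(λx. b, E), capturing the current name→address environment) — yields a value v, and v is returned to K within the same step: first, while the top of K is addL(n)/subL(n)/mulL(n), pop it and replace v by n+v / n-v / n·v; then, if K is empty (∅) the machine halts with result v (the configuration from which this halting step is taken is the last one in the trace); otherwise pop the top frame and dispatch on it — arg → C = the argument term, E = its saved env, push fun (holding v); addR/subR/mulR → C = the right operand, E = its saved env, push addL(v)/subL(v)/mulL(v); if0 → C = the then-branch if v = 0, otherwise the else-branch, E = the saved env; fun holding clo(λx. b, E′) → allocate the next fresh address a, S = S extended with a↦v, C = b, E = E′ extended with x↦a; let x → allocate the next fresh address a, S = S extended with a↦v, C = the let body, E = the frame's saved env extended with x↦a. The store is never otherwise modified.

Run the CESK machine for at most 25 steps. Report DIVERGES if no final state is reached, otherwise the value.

0. <C=(5 - (if0 ((λq. ((λx. 4) q)) (7 + 2)) then (let v = 8 in (let p = v in -3)) else (let y = -1 in 3))), E=∅, S=∅, K=∅>
1. <C=5, E=∅, S=∅, K=[subR]>
2. <C=(if0 ((λq. ((λx. 4) q)) (7 + 2)) then (let v = 8 in (let p = v in -3)) else (let y = -1 in 3)), E=∅, S=∅, K=[subL(5)]>
3. <C=((λq. ((λx. 4) q)) (7 + 2)), E=∅, S=∅, K=[if0 :: subL(5)]>
4. <C=(λq. ((λx. 4) q)), E=∅, S=∅, K=[arg :: if0 :: subL(5)]>
5. <C=(7 + 2), E=∅, S=∅, K=[fun :: if0 :: subL(5)]>
6. <C=7, E=∅, S=∅, K=[addR :: fun :: if0 :: subL(5)]>
7. <C=2, E=∅, S=∅, K=[addL(7) :: fun :: if0 :: subL(5)]>
8. <C=((λx. 4) q), E={q↦0}, S={0↦9}, K=[if0 :: subL(5)]>
9. <C=(λx. 4), E={q↦0}, S={0↦9}, K=[arg :: if0 :: subL(5)]>
10. <C=q, E={q↦0}, S={0↦9}, K=[fun :: if0 :: subL(5)]>
11. <C=4, E={x↦1, q↦0}, S={0↦9, 1↦9}, K=[if0 :: subL(5)]>
12. <C=(let y = -1 in 3), E=∅, S={0↦9, 1↦9}, K=[subL(5)]>
13. <C=-1, E=∅, S={0↦9, 1↦9}, K=[let y :: subL(5)]>
14. <C=3, E={y↦2}, S={0↦9, 1↦9, 2↦-1}, K=[subL(5)]>
→ final value 2

Answer: 2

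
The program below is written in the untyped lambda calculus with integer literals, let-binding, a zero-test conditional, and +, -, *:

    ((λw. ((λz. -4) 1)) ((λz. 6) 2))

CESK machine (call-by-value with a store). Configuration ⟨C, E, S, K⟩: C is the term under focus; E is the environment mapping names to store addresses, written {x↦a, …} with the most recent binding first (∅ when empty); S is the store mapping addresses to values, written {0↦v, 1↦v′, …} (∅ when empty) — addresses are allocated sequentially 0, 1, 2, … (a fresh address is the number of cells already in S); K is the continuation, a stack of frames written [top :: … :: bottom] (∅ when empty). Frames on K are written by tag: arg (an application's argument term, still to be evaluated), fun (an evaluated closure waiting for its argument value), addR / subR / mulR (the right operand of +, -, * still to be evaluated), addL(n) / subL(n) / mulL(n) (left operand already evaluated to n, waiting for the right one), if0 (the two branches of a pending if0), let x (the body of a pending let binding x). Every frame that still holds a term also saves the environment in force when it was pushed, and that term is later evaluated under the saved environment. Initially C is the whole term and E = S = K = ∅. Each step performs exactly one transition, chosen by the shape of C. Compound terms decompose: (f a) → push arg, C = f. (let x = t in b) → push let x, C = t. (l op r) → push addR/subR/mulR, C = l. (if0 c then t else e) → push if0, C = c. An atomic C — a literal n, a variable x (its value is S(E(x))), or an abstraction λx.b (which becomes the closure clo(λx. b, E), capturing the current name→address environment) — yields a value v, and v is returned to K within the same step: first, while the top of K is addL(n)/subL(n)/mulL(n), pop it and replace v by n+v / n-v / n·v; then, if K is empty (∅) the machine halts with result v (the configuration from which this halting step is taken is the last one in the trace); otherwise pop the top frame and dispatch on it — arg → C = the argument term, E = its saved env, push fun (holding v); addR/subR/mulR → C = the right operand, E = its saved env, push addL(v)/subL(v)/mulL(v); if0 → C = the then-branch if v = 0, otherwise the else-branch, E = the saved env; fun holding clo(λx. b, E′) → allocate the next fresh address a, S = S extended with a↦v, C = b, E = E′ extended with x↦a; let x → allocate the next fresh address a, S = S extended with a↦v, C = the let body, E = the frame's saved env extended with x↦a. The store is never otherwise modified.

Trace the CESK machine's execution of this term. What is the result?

Answer: -4

Derivation:
[0] ⟨C=((λw. ((λz. -4) 1)) ((λz. 6) 2)); E=∅; S=∅; K=∅⟩
[1] ⟨C=(λw. ((λz. -4) 1)); E=∅; S=∅; K=[arg]⟩
[2] ⟨C=((λz. 6) 2); E=∅; S=∅; K=[fun]⟩
[3] ⟨C=(λz. 6); E=∅; S=∅; K=[arg :: fun]⟩
[4] ⟨C=2; E=∅; S=∅; K=[fun :: fun]⟩
[5] ⟨C=6; E={z↦0}; S={0↦2}; K=[fun]⟩
[6] ⟨C=((λz. -4) 1); E={w↦1}; S={0↦2, 1↦6}; K=∅⟩
[7] ⟨C=(λz. -4); E={w↦1}; S={0↦2, 1↦6}; K=[arg]⟩
[8] ⟨C=1; E={w↦1}; S={0↦2, 1↦6}; K=[fun]⟩
[9] ⟨C=-4; E={z↦2, w↦1}; S={0↦2, 1↦6, 2↦1}; K=∅⟩
→ final value -4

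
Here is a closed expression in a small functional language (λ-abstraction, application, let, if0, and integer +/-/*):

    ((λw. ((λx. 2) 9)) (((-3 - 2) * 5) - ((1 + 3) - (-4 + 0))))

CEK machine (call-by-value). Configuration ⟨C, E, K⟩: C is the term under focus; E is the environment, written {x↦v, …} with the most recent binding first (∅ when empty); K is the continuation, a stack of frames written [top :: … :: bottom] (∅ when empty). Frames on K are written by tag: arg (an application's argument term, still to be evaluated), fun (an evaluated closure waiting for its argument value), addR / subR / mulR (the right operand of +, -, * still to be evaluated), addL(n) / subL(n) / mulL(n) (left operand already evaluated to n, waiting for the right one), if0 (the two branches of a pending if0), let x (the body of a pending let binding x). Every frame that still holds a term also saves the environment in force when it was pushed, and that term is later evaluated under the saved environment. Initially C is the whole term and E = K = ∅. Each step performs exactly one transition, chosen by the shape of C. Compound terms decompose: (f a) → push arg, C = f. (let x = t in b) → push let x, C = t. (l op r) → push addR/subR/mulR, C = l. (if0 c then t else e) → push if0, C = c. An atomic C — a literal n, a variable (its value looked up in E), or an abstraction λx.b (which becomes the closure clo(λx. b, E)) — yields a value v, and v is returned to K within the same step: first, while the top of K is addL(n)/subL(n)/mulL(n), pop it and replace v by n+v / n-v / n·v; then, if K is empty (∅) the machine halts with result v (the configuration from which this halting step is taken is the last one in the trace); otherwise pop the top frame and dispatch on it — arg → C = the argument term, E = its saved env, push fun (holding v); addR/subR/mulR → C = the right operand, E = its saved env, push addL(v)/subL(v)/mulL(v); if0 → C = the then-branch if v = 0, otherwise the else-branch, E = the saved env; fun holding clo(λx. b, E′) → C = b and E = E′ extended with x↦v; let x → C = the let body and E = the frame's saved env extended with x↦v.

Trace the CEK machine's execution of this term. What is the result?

Answer: 2

Execution trace:
[0] ⟨C=((λw. ((λx. 2) 9)) (((-3 - 2) * 5) - ((1 + 3) - (-4 + 0)))); E=∅; K=∅⟩
[1] ⟨C=(λw. ((λx. 2) 9)); E=∅; K=[arg]⟩
[2] ⟨C=(((-3 - 2) * 5) - ((1 + 3) - (-4 + 0))); E=∅; K=[fun]⟩
[3] ⟨C=((-3 - 2) * 5); E=∅; K=[subR :: fun]⟩
[4] ⟨C=(-3 - 2); E=∅; K=[mulR :: subR :: fun]⟩
[5] ⟨C=-3; E=∅; K=[subR :: mulR :: subR :: fun]⟩
[6] ⟨C=2; E=∅; K=[subL(-3) :: mulR :: subR :: fun]⟩
[7] ⟨C=5; E=∅; K=[mulL(-5) :: subR :: fun]⟩
[8] ⟨C=((1 + 3) - (-4 + 0)); E=∅; K=[subL(-25) :: fun]⟩
[9] ⟨C=(1 + 3); E=∅; K=[subR :: subL(-25) :: fun]⟩
[10] ⟨C=1; E=∅; K=[addR :: subR :: subL(-25) :: fun]⟩
[11] ⟨C=3; E=∅; K=[addL(1) :: subR :: subL(-25) :: fun]⟩
[12] ⟨C=(-4 + 0); E=∅; K=[subL(4) :: subL(-25) :: fun]⟩
[13] ⟨C=-4; E=∅; K=[addR :: subL(4) :: subL(-25) :: fun]⟩
[14] ⟨C=0; E=∅; K=[addL(-4) :: subL(4) :: subL(-25) :: fun]⟩
[15] ⟨C=((λx. 2) 9); E={w↦-33}; K=∅⟩
[16] ⟨C=(λx. 2); E={w↦-33}; K=[arg]⟩
[17] ⟨C=9; E={w↦-33}; K=[fun]⟩
[18] ⟨C=2; E={x↦9, w↦-33}; K=∅⟩
→ final value 2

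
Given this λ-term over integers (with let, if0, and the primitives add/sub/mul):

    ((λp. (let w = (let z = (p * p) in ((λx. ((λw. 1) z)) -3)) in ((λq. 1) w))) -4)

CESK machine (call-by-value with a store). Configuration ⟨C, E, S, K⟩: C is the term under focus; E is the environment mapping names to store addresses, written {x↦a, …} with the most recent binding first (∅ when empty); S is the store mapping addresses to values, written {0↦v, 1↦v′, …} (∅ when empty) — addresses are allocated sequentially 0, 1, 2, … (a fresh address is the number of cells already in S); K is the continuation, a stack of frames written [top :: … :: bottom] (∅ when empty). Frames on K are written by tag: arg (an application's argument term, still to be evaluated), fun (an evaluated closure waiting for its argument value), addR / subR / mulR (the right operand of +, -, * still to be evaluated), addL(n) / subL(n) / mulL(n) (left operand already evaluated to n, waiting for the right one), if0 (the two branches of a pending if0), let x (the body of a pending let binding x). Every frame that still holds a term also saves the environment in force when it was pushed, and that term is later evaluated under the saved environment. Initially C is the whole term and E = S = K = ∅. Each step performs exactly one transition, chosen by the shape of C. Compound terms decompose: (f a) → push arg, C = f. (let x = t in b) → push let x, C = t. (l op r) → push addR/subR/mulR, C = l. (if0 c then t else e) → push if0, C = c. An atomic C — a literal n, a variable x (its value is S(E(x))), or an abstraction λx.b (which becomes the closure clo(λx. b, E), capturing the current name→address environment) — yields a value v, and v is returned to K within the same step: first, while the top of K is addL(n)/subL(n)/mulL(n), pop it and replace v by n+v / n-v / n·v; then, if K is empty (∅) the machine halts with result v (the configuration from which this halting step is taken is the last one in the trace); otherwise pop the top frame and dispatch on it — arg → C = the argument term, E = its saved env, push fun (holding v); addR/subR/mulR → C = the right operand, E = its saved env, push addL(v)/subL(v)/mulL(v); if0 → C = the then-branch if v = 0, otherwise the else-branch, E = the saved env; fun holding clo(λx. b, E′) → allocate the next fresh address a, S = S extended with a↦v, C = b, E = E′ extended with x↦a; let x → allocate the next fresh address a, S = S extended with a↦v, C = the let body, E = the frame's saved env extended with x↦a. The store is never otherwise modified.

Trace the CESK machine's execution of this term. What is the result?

Answer: 1

Execution trace:
[0] <C=((λp. (let w = (let z = (p * p) in ((λx. ((λw. 1) z)) -3)) in ((λq. 1) w))) -4), E=∅, S=∅, K=∅>
[1] <C=(λp. (let w = (let z = (p * p) in ((λx. ((λw. 1) z)) -3)) in ((λq. 1) w))), E=∅, S=∅, K=[arg]>
[2] <C=-4, E=∅, S=∅, K=[fun]>
[3] <C=(let w = (let z = (p * p) in ((λx. ((λw. 1) z)) -3)) in ((λq. 1) w)), E={p↦0}, S={0↦-4}, K=∅>
[4] <C=(let z = (p * p) in ((λx. ((λw. 1) z)) -3)), E={p↦0}, S={0↦-4}, K=[let w]>
[5] <C=(p * p), E={p↦0}, S={0↦-4}, K=[let z :: let w]>
[6] <C=p, E={p↦0}, S={0↦-4}, K=[mulR :: let z :: let w]>
[7] <C=p, E={p↦0}, S={0↦-4}, K=[mulL(-4) :: let z :: let w]>
[8] <C=((λx. ((λw. 1) z)) -3), E={z↦1, p↦0}, S={0↦-4, 1↦16}, K=[let w]>
[9] <C=(λx. ((λw. 1) z)), E={z↦1, p↦0}, S={0↦-4, 1↦16}, K=[arg :: let w]>
[10] <C=-3, E={z↦1, p↦0}, S={0↦-4, 1↦16}, K=[fun :: let w]>
[11] <C=((λw. 1) z), E={x↦2, z↦1, p↦0}, S={0↦-4, 1↦16, 2↦-3}, K=[let w]>
[12] <C=(λw. 1), E={x↦2, z↦1, p↦0}, S={0↦-4, 1↦16, 2↦-3}, K=[arg :: let w]>
[13] <C=z, E={x↦2, z↦1, p↦0}, S={0↦-4, 1↦16, 2↦-3}, K=[fun :: let w]>
[14] <C=1, E={w↦3, x↦2, z↦1, p↦0}, S={0↦-4, 1↦16, 2↦-3, 3↦16}, K=[let w]>
[15] <C=((λq. 1) w), E={w↦4, p↦0}, S={0↦-4, 1↦16, 2↦-3, 3↦16, 4↦1}, K=∅>
[16] <C=(λq. 1), E={w↦4, p↦0}, S={0↦-4, 1↦16, 2↦-3, 3↦16, 4↦1}, K=[arg]>
[17] <C=w, E={w↦4, p↦0}, S={0↦-4, 1↦16, 2↦-3, 3↦16, 4↦1}, K=[fun]>
[18] <C=1, E={q↦5, w↦4, p↦0}, S={0↦-4, 1↦16, 2↦-3, 3↦16, 4↦1, 5↦1}, K=∅>
→ final value 1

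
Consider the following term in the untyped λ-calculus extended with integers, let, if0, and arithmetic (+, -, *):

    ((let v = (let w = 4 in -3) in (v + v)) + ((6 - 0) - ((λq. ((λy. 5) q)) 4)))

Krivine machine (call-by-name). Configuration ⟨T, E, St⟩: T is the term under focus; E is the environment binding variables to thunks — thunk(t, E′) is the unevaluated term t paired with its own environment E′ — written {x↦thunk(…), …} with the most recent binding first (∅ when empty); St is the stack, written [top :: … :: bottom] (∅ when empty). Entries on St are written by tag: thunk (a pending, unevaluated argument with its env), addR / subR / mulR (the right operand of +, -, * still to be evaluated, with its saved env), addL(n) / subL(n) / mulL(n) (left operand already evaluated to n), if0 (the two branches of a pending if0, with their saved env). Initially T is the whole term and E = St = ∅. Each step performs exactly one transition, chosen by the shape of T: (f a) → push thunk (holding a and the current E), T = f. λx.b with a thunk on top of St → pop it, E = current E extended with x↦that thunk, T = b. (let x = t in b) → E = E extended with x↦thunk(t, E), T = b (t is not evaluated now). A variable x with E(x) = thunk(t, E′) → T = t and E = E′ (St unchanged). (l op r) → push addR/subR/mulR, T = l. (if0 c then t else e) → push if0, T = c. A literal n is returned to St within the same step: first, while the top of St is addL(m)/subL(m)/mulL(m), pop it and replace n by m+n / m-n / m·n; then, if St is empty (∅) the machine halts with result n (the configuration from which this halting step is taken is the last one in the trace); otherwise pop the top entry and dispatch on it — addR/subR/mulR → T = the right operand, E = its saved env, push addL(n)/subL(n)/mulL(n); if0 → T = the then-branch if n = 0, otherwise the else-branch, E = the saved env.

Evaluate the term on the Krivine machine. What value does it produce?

0. ⟨T=((let v = (let w = 4 in -3) in (v + v)) + ((6 - 0) - ((λq. ((λy. 5) q)) 4))); E=∅; St=∅⟩
1. ⟨T=(let v = (let w = 4 in -3) in (v + v)); E=∅; St=[addR]⟩
2. ⟨T=(v + v); E={v↦thunk((let w = 4 in -3), ∅)}; St=[addR]⟩
3. ⟨T=v; E={v↦thunk((let w = 4 in -3), ∅)}; St=[addR :: addR]⟩
4. ⟨T=(let w = 4 in -3); E=∅; St=[addR :: addR]⟩
5. ⟨T=-3; E={w↦thunk(4, ∅)}; St=[addR :: addR]⟩
6. ⟨T=v; E={v↦thunk((let w = 4 in -3), ∅)}; St=[addL(-3) :: addR]⟩
7. ⟨T=(let w = 4 in -3); E=∅; St=[addL(-3) :: addR]⟩
8. ⟨T=-3; E={w↦thunk(4, ∅)}; St=[addL(-3) :: addR]⟩
9. ⟨T=((6 - 0) - ((λq. ((λy. 5) q)) 4)); E=∅; St=[addL(-6)]⟩
10. ⟨T=(6 - 0); E=∅; St=[subR :: addL(-6)]⟩
11. ⟨T=6; E=∅; St=[subR :: subR :: addL(-6)]⟩
12. ⟨T=0; E=∅; St=[subL(6) :: subR :: addL(-6)]⟩
13. ⟨T=((λq. ((λy. 5) q)) 4); E=∅; St=[subL(6) :: addL(-6)]⟩
14. ⟨T=(λq. ((λy. 5) q)); E=∅; St=[thunk :: subL(6) :: addL(-6)]⟩
15. ⟨T=((λy. 5) q); E={q↦thunk(4, ∅)}; St=[subL(6) :: addL(-6)]⟩
16. ⟨T=(λy. 5); E={q↦thunk(4, ∅)}; St=[thunk :: subL(6) :: addL(-6)]⟩
17. ⟨T=5; E={y↦thunk(q, {q↦thunk(4, ∅)}), q↦thunk(4, ∅)}; St=[subL(6) :: addL(-6)]⟩
→ final value -5

Answer: -5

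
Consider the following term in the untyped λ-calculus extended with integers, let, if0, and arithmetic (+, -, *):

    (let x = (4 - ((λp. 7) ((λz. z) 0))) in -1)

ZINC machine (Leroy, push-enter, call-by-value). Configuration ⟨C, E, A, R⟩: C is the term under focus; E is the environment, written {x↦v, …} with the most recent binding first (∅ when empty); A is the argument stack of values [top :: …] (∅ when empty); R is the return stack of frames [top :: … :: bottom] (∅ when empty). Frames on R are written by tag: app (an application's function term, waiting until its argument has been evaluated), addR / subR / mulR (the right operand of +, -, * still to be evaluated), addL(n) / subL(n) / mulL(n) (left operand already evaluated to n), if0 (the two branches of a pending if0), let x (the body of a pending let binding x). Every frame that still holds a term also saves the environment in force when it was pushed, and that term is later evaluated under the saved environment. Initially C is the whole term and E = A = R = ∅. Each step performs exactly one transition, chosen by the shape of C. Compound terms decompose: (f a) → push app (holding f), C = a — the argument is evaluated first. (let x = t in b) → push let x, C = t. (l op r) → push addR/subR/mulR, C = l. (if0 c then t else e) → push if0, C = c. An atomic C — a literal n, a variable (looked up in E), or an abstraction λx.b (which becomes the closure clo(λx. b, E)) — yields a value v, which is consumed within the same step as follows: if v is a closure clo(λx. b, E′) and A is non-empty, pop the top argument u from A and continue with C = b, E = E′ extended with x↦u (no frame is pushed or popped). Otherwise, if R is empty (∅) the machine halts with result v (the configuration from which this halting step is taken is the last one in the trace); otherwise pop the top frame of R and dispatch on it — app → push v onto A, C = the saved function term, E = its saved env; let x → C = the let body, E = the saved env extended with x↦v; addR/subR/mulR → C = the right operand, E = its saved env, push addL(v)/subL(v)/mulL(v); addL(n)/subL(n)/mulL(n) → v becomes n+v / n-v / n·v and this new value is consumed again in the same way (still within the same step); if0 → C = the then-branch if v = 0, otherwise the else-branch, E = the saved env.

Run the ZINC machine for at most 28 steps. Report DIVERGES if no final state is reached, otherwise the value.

0. ⟨C=(let x = (4 - ((λp. 7) ((λz. z) 0))) in -1); E=∅; A=∅; R=∅⟩
1. ⟨C=(4 - ((λp. 7) ((λz. z) 0))); E=∅; A=∅; R=[let x]⟩
2. ⟨C=4; E=∅; A=∅; R=[subR :: let x]⟩
3. ⟨C=((λp. 7) ((λz. z) 0)); E=∅; A=∅; R=[subL(4) :: let x]⟩
4. ⟨C=((λz. z) 0); E=∅; A=∅; R=[app :: subL(4) :: let x]⟩
5. ⟨C=0; E=∅; A=∅; R=[app :: app :: subL(4) :: let x]⟩
6. ⟨C=(λz. z); E=∅; A=[0]; R=[app :: subL(4) :: let x]⟩
7. ⟨C=z; E={z↦0}; A=∅; R=[app :: subL(4) :: let x]⟩
8. ⟨C=(λp. 7); E=∅; A=[0]; R=[subL(4) :: let x]⟩
9. ⟨C=7; E={p↦0}; A=∅; R=[subL(4) :: let x]⟩
10. ⟨C=-1; E={x↦-3}; A=∅; R=∅⟩
→ final value -1

Answer: -1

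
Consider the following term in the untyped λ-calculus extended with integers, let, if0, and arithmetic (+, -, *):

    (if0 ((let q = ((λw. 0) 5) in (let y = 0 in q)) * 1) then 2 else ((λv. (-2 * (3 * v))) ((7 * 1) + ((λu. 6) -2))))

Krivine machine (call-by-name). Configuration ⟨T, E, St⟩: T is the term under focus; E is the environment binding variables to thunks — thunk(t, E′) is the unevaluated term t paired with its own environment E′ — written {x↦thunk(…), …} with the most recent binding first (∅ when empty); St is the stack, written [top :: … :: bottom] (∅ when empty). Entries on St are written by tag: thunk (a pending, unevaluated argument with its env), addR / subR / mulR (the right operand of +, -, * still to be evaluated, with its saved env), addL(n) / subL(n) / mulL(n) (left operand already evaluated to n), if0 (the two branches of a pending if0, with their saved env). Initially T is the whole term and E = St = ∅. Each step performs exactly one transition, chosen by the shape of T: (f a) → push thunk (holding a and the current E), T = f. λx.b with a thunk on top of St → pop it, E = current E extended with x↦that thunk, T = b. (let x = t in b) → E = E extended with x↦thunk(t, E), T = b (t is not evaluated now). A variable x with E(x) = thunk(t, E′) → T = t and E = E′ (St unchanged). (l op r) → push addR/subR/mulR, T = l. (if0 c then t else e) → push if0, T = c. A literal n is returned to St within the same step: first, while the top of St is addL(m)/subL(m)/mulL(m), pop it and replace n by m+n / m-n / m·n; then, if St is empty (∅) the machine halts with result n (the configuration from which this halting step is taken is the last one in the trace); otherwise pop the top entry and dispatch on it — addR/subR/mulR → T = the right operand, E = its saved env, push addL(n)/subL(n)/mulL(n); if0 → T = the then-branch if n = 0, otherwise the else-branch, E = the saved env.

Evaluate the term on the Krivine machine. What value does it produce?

[0] ⟨T=(if0 ((let q = ((λw. 0) 5) in (let y = 0 in q)) * 1) then 2 else ((λv. (-2 * (3 * v))) ((7 * 1) + ((λu. 6) -2)))); E=∅; St=∅⟩
[1] ⟨T=((let q = ((λw. 0) 5) in (let y = 0 in q)) * 1); E=∅; St=[if0]⟩
[2] ⟨T=(let q = ((λw. 0) 5) in (let y = 0 in q)); E=∅; St=[mulR :: if0]⟩
[3] ⟨T=(let y = 0 in q); E={q↦thunk(((λw. 0) 5), ∅)}; St=[mulR :: if0]⟩
[4] ⟨T=q; E={y↦thunk(0, {q↦thunk(((λw. 0) 5), ∅)}), q↦thunk(((λw. 0) 5), ∅)}; St=[mulR :: if0]⟩
[5] ⟨T=((λw. 0) 5); E=∅; St=[mulR :: if0]⟩
[6] ⟨T=(λw. 0); E=∅; St=[thunk :: mulR :: if0]⟩
[7] ⟨T=0; E={w↦thunk(5, ∅)}; St=[mulR :: if0]⟩
[8] ⟨T=1; E=∅; St=[mulL(0) :: if0]⟩
[9] ⟨T=2; E=∅; St=∅⟩
→ final value 2

Answer: 2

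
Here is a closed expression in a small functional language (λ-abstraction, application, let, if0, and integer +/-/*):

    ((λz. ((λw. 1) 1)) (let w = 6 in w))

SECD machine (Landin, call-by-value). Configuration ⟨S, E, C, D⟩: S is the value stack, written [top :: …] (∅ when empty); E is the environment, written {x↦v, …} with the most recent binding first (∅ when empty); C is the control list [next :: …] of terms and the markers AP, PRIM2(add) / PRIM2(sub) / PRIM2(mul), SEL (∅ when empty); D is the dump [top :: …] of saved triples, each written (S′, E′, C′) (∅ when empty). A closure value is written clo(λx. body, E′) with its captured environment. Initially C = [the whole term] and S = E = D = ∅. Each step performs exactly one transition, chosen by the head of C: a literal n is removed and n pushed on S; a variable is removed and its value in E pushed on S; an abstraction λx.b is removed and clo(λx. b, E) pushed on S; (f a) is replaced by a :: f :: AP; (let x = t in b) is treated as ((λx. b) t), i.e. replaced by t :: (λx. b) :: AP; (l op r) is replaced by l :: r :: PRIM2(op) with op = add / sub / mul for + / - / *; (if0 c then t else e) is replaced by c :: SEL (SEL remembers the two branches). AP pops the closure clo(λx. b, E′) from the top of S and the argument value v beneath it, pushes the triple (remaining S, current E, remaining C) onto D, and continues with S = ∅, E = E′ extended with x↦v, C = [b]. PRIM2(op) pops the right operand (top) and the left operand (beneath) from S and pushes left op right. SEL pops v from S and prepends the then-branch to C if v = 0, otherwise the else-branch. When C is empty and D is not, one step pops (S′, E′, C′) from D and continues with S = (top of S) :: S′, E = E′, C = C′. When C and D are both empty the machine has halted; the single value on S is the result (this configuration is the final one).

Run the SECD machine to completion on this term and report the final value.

Answer: 1

Derivation:
t=0: [S=∅ | E=∅ | C=[((λz. ((λw. 1) 1)) (let w = 6 in w))] | D=∅]
t=1: [S=∅ | E=∅ | C=[(let w = 6 in w) :: (λz. ((λw. 1) 1)) :: AP] | D=∅]
t=2: [S=∅ | E=∅ | C=[6 :: (λw. w) :: AP :: (λz. ((λw. 1) 1)) :: AP] | D=∅]
t=3: [S=[6] | E=∅ | C=[(λw. w) :: AP :: (λz. ((λw. 1) 1)) :: AP] | D=∅]
t=4: [S=[clo(λw. w, ∅) :: 6] | E=∅ | C=[AP :: (λz. ((λw. 1) 1)) :: AP] | D=∅]
t=5: [S=∅ | E={w↦6} | C=[w] | D=[(∅, ∅, [(λz. ((λw. 1) 1)) :: AP])]]
t=6: [S=[6] | E={w↦6} | C=∅ | D=[(∅, ∅, [(λz. ((λw. 1) 1)) :: AP])]]
t=7: [S=[6] | E=∅ | C=[(λz. ((λw. 1) 1)) :: AP] | D=∅]
t=8: [S=[clo(λz. ((λw. 1) 1), ∅) :: 6] | E=∅ | C=[AP] | D=∅]
t=9: [S=∅ | E={z↦6} | C=[((λw. 1) 1)] | D=[(∅, ∅, ∅)]]
t=10: [S=∅ | E={z↦6} | C=[1 :: (λw. 1) :: AP] | D=[(∅, ∅, ∅)]]
t=11: [S=[1] | E={z↦6} | C=[(λw. 1) :: AP] | D=[(∅, ∅, ∅)]]
t=12: [S=[clo(λw. 1, {z↦6}) :: 1] | E={z↦6} | C=[AP] | D=[(∅, ∅, ∅)]]
t=13: [S=∅ | E={w↦1, z↦6} | C=[1] | D=[(∅, {z↦6}, ∅) :: (∅, ∅, ∅)]]
t=14: [S=[1] | E={w↦1, z↦6} | C=∅ | D=[(∅, {z↦6}, ∅) :: (∅, ∅, ∅)]]
t=15: [S=[1] | E={z↦6} | C=∅ | D=[(∅, ∅, ∅)]]
t=16: [S=[1] | E=∅ | C=∅ | D=∅]
→ final value 1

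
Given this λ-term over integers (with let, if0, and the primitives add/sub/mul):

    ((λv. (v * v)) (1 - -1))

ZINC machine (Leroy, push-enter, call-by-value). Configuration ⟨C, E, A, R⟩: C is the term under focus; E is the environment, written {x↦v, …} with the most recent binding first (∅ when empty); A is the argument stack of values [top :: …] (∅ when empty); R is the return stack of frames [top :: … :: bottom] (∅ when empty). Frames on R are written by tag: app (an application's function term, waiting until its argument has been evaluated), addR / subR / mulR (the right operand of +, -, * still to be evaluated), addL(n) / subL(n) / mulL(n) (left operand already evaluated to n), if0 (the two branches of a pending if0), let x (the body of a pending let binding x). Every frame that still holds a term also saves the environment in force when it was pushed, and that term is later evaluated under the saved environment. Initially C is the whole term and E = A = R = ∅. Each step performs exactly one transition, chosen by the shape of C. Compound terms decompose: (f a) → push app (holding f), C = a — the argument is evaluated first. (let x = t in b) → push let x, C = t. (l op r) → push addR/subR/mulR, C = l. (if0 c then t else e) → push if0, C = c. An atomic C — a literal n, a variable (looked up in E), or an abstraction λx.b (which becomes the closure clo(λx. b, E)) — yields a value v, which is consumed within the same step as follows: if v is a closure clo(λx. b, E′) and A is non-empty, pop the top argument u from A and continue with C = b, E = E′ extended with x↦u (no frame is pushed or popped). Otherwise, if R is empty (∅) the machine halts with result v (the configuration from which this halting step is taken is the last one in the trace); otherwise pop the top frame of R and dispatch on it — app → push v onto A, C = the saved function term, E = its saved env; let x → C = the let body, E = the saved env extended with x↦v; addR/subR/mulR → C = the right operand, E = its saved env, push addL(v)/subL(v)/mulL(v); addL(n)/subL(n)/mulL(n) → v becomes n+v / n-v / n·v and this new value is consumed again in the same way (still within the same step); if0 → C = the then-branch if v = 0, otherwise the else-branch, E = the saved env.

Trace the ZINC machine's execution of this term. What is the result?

Answer: 4

Execution trace:
step 0: <C=((λv. (v * v)) (1 - -1)), E=∅, A=∅, R=∅>
step 1: <C=(1 - -1), E=∅, A=∅, R=[app]>
step 2: <C=1, E=∅, A=∅, R=[subR :: app]>
step 3: <C=-1, E=∅, A=∅, R=[subL(1) :: app]>
step 4: <C=(λv. (v * v)), E=∅, A=[2], R=∅>
step 5: <C=(v * v), E={v↦2}, A=∅, R=∅>
step 6: <C=v, E={v↦2}, A=∅, R=[mulR]>
step 7: <C=v, E={v↦2}, A=∅, R=[mulL(2)]>
→ final value 4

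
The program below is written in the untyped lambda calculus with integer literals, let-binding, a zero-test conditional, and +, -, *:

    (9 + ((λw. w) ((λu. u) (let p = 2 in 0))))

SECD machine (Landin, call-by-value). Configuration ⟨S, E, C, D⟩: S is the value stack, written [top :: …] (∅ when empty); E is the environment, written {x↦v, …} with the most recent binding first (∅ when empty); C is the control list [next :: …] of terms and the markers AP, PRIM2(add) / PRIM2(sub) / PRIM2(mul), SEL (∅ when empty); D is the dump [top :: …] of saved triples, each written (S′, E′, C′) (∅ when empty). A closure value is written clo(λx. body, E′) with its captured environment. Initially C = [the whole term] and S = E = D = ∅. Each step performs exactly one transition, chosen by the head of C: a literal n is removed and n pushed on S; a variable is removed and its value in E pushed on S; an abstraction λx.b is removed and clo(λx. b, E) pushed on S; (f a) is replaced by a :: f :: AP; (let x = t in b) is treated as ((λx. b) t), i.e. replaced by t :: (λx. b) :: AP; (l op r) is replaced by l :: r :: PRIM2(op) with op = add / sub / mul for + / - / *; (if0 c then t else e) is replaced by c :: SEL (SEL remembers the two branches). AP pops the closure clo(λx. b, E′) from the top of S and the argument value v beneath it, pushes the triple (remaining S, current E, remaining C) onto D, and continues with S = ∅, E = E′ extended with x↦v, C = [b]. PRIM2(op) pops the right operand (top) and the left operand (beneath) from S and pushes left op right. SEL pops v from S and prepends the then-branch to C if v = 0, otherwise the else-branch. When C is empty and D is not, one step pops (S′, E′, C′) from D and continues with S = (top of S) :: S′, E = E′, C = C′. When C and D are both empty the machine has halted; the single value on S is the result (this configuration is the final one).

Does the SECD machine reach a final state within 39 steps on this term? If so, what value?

Answer: 9

Derivation:
[0] [S=∅ | E=∅ | C=[(9 + ((λw. w) ((λu. u) (let p = 2 in 0))))] | D=∅]
[1] [S=∅ | E=∅ | C=[9 :: ((λw. w) ((λu. u) (let p = 2 in 0))) :: PRIM2(add)] | D=∅]
[2] [S=[9] | E=∅ | C=[((λw. w) ((λu. u) (let p = 2 in 0))) :: PRIM2(add)] | D=∅]
[3] [S=[9] | E=∅ | C=[((λu. u) (let p = 2 in 0)) :: (λw. w) :: AP :: PRIM2(add)] | D=∅]
[4] [S=[9] | E=∅ | C=[(let p = 2 in 0) :: (λu. u) :: AP :: (λw. w) :: AP :: PRIM2(add)] | D=∅]
[5] [S=[9] | E=∅ | C=[2 :: (λp. 0) :: AP :: (λu. u) :: AP :: (λw. w) :: AP :: PRIM2(add)] | D=∅]
[6] [S=[2 :: 9] | E=∅ | C=[(λp. 0) :: AP :: (λu. u) :: AP :: (λw. w) :: AP :: PRIM2(add)] | D=∅]
[7] [S=[clo(λp. 0, ∅) :: 2 :: 9] | E=∅ | C=[AP :: (λu. u) :: AP :: (λw. w) :: AP :: PRIM2(add)] | D=∅]
[8] [S=∅ | E={p↦2} | C=[0] | D=[([9], ∅, [(λu. u) :: AP :: (λw. w) :: AP :: PRIM2(add)])]]
[9] [S=[0] | E={p↦2} | C=∅ | D=[([9], ∅, [(λu. u) :: AP :: (λw. w) :: AP :: PRIM2(add)])]]
[10] [S=[0 :: 9] | E=∅ | C=[(λu. u) :: AP :: (λw. w) :: AP :: PRIM2(add)] | D=∅]
[11] [S=[clo(λu. u, ∅) :: 0 :: 9] | E=∅ | C=[AP :: (λw. w) :: AP :: PRIM2(add)] | D=∅]
[12] [S=∅ | E={u↦0} | C=[u] | D=[([9], ∅, [(λw. w) :: AP :: PRIM2(add)])]]
[13] [S=[0] | E={u↦0} | C=∅ | D=[([9], ∅, [(λw. w) :: AP :: PRIM2(add)])]]
[14] [S=[0 :: 9] | E=∅ | C=[(λw. w) :: AP :: PRIM2(add)] | D=∅]
[15] [S=[clo(λw. w, ∅) :: 0 :: 9] | E=∅ | C=[AP :: PRIM2(add)] | D=∅]
[16] [S=∅ | E={w↦0} | C=[w] | D=[([9], ∅, [PRIM2(add)])]]
[17] [S=[0] | E={w↦0} | C=∅ | D=[([9], ∅, [PRIM2(add)])]]
[18] [S=[0 :: 9] | E=∅ | C=[PRIM2(add)] | D=∅]
[19] [S=[9] | E=∅ | C=∅ | D=∅]
→ final value 9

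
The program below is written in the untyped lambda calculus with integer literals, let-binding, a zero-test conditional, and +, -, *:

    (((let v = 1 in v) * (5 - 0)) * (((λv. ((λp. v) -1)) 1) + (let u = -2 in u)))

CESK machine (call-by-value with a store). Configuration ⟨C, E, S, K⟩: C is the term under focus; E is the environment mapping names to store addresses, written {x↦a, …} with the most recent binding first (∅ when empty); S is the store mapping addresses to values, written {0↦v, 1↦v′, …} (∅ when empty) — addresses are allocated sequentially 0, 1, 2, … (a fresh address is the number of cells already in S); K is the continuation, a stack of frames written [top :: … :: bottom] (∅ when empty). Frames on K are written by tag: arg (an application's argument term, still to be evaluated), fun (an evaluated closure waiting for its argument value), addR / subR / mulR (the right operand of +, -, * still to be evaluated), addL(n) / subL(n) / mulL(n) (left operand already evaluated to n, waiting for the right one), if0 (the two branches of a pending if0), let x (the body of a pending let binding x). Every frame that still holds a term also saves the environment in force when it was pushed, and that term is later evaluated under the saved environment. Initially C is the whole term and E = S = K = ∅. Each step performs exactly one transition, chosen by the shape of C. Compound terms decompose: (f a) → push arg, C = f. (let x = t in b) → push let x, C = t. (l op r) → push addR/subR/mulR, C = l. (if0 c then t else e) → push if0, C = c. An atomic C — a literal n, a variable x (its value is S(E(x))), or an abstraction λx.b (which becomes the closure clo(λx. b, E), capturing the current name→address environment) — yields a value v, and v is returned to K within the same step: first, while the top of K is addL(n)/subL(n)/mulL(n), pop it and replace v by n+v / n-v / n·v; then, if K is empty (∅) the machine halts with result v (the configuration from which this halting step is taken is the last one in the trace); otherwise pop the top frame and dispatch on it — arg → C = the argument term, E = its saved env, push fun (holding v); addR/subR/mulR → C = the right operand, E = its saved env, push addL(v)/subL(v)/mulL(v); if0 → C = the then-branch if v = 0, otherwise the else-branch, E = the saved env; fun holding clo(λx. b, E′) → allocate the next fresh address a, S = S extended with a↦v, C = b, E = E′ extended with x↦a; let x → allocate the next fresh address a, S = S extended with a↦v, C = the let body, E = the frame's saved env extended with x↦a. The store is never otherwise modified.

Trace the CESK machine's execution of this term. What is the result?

Answer: -5

Execution trace:
[0] ⟨C=(((let v = 1 in v) * (5 - 0)) * (((λv. ((λp. v) -1)) 1) + (let u = -2 in u))); E=∅; S=∅; K=∅⟩
[1] ⟨C=((let v = 1 in v) * (5 - 0)); E=∅; S=∅; K=[mulR]⟩
[2] ⟨C=(let v = 1 in v); E=∅; S=∅; K=[mulR :: mulR]⟩
[3] ⟨C=1; E=∅; S=∅; K=[let v :: mulR :: mulR]⟩
[4] ⟨C=v; E={v↦0}; S={0↦1}; K=[mulR :: mulR]⟩
[5] ⟨C=(5 - 0); E=∅; S={0↦1}; K=[mulL(1) :: mulR]⟩
[6] ⟨C=5; E=∅; S={0↦1}; K=[subR :: mulL(1) :: mulR]⟩
[7] ⟨C=0; E=∅; S={0↦1}; K=[subL(5) :: mulL(1) :: mulR]⟩
[8] ⟨C=(((λv. ((λp. v) -1)) 1) + (let u = -2 in u)); E=∅; S={0↦1}; K=[mulL(5)]⟩
[9] ⟨C=((λv. ((λp. v) -1)) 1); E=∅; S={0↦1}; K=[addR :: mulL(5)]⟩
[10] ⟨C=(λv. ((λp. v) -1)); E=∅; S={0↦1}; K=[arg :: addR :: mulL(5)]⟩
[11] ⟨C=1; E=∅; S={0↦1}; K=[fun :: addR :: mulL(5)]⟩
[12] ⟨C=((λp. v) -1); E={v↦1}; S={0↦1, 1↦1}; K=[addR :: mulL(5)]⟩
[13] ⟨C=(λp. v); E={v↦1}; S={0↦1, 1↦1}; K=[arg :: addR :: mulL(5)]⟩
[14] ⟨C=-1; E={v↦1}; S={0↦1, 1↦1}; K=[fun :: addR :: mulL(5)]⟩
[15] ⟨C=v; E={p↦2, v↦1}; S={0↦1, 1↦1, 2↦-1}; K=[addR :: mulL(5)]⟩
[16] ⟨C=(let u = -2 in u); E=∅; S={0↦1, 1↦1, 2↦-1}; K=[addL(1) :: mulL(5)]⟩
[17] ⟨C=-2; E=∅; S={0↦1, 1↦1, 2↦-1}; K=[let u :: addL(1) :: mulL(5)]⟩
[18] ⟨C=u; E={u↦3}; S={0↦1, 1↦1, 2↦-1, 3↦-2}; K=[addL(1) :: mulL(5)]⟩
→ final value -5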